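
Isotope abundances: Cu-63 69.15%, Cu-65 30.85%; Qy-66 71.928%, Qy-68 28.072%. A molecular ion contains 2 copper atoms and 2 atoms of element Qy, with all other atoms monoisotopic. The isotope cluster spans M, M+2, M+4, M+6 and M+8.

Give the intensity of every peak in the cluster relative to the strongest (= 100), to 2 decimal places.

Copper pattern (n=2): 0.47817225 : 0.4266555 : 0.09517225
Element Qy pattern (n=2): 0.51736372 : 0.40383256 : 0.07880372
Convolve the two distributions (both contribute in 2-u steps):
  M: 0.47817225×0.51736372 = 0.247389
  M+2: 0.47817225×0.40383256 + 0.4266555×0.51736372 = 0.413838
  M+4: 0.47817225×0.07880372 + 0.4266555×0.40383256 + 0.09517225×0.51736372 = 0.259218
  M+6: 0.4266555×0.07880372 + 0.09517225×0.40383256 = 0.072056
  M+8: 0.09517225×0.07880372 = 0.007500
Scale to base peak (0.413838) = 100: 59.78 : 100.00 : 62.64 : 17.41 : 1.81

59.78 : 100.00 : 62.64 : 17.41 : 1.81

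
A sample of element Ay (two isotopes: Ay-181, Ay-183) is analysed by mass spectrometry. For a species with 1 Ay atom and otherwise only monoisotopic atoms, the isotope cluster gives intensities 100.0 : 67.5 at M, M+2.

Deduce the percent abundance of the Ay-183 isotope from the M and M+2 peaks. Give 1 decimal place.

Let p = fractional abundance of Ay-181. I(M+2)/I(M) = [C(1,1)·p^0·(1−p)] / p^1 = 1·(1−p)/p = 67.5/100.0 = 0.6750
(1−p)/p = 0.6750/1 = 0.6750  ⇒  p = 1/(1 + 0.6750) = 0.5970
Ay-181: 59.7%, Ay-183: 40.3%.

40.3%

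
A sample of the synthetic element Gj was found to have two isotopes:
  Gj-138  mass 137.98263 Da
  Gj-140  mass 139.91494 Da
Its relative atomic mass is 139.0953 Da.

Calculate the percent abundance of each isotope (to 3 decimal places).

Let x be the fractional abundance of Gj-138; then Gj-140 has abundance 1 − x.
137.98263·x + 139.91494·(1 − x) = 139.0953
(137.98263 − 139.91494)·x = 139.0953 − 139.91494
x = -0.81964 / -1.93231 = 0.42418 → 42.418% Gj-138, 57.582% Gj-140.

Gj-138: 42.418%, Gj-140: 57.582%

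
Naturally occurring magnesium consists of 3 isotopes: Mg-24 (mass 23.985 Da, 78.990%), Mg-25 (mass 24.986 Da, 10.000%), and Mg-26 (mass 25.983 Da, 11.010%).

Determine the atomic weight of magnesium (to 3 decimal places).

24.305 Da

Weight each isotope mass by its fractional abundance: 0.78990 × 23.985 + 0.10000 × 24.986 + 0.11010 × 25.983
= 18.9458 + 2.4986 + 2.8607 = 24.3051 Da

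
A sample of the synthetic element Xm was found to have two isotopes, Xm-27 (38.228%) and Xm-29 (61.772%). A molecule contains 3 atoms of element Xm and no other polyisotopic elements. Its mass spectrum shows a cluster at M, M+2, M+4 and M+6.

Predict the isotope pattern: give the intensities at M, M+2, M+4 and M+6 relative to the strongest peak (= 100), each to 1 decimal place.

12.8 : 61.9 : 100.0 : 53.9

Each Xm atom is independently Xm-27 (p = 0.38228) or Xm-29 (q = 0.61772); the cluster is the binomial expansion (p + q)^3.
P(M) = 0.38228^3 = 0.055866
P(M+2) = 3 × 0.38228^2 × 0.61772^1 = 0.270817
P(M+4) = 3 × 0.38228^1 × 0.61772^2 = 0.437609
P(M+6) = 0.61772^3 = 0.235708
The M+4 peak is largest (0.437609); scaling to 100 gives 12.8 : 61.9 : 100.0 : 53.9.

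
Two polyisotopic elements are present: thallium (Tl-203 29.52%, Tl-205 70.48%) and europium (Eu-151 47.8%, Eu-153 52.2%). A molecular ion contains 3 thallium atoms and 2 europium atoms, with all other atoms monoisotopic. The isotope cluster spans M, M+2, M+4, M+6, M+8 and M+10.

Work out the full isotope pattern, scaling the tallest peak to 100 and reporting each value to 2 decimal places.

1.68 : 15.71 : 57.04 : 100.00 : 84.23 : 27.28

Thallium pattern (n=3): 0.02572463 : 0.18425524 : 0.43991564 : 0.35010449
Europium pattern (n=2): 0.228484 : 0.499032 : 0.272484
Convolve the two distributions (both contribute in 2-u steps):
  M: 0.02572463×0.228484 = 0.005878
  M+2: 0.02572463×0.499032 + 0.18425524×0.228484 = 0.054937
  M+4: 0.02572463×0.272484 + 0.18425524×0.499032 + 0.43991564×0.228484 = 0.199472
  M+6: 0.18425524×0.272484 + 0.43991564×0.499032 + 0.35010449×0.228484 = 0.349732
  M+8: 0.43991564×0.272484 + 0.35010449×0.499032 = 0.294583
  M+10: 0.35010449×0.272484 = 0.095398
Scale to base peak (0.349732) = 100: 1.68 : 15.71 : 57.04 : 100.00 : 84.23 : 27.28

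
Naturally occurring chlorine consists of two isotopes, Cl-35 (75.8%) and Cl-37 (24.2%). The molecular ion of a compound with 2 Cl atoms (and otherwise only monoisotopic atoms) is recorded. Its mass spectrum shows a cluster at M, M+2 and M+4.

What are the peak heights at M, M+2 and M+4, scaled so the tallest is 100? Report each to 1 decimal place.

100.0 : 63.9 : 10.2

Each Cl atom is independently Cl-35 (p = 0.758) or Cl-37 (q = 0.242); the cluster is the binomial expansion (p + q)^2.
P(M) = 0.758^2 = 0.574564
P(M+2) = 2 × 0.758^1 × 0.242^1 = 0.366872
P(M+4) = 0.242^2 = 0.058564
The M peak is largest (0.574564); scaling to 100 gives 100.0 : 63.9 : 10.2.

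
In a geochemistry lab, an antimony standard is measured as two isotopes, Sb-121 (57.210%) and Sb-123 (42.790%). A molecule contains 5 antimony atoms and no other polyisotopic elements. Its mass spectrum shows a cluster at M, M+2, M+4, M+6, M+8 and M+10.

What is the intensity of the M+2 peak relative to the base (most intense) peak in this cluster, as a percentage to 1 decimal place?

66.8%

(0.57210 + 0.42790)^5 gives M 0.0613, M+2 0.2292, M+4 0.3428, M+6 0.2564, M+8 0.0959, M+10 0.0143; the largest is M+4.
P(M+4) = C(5,2) × 0.57210^3 × 0.42790^2 = 10 × 0.18724742 × 0.18309841 = 0.342847 (base)
P(M+2) = C(5,1) × 0.57210^4 × 0.42790^1 = 5 × 0.10712425 × 0.4279 = 0.229192
Relative intensity = 0.229192 / 0.342847 × 100 = 66.8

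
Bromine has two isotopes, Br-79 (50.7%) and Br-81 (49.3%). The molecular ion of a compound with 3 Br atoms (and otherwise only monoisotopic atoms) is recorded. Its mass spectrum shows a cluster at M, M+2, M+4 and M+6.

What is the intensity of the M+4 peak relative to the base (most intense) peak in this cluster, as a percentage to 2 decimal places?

97.24%

Term probabilities: M 0.1303, M+2 0.3802, M+4 0.3697, M+6 0.1198. Base peak = M+2.
P(M+2) = C(3,1) × 0.507^2 × 0.493^1 = 3 × 0.257049 × 0.4930 = 0.380175 (base)
P(M+4) = C(3,2) × 0.507^1 × 0.493^2 = 3 × 0.5070 × 0.243049 = 0.369678
Relative intensity = 0.369678 / 0.380175 × 100 = 97.24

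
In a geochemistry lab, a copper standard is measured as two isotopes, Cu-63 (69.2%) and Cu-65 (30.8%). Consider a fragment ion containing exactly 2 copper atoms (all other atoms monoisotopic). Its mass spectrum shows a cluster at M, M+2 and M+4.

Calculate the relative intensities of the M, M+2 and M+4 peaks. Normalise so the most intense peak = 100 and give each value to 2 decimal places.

100.00 : 89.02 : 19.81

Each Cu atom is independently Cu-63 (p = 0.692) or Cu-65 (q = 0.308); the cluster is the binomial expansion (p + q)^2.
P(M) = 0.692^2 = 0.478864
P(M+2) = 2 × 0.692^1 × 0.308^1 = 0.426272
P(M+4) = 0.308^2 = 0.094864
The M peak is largest (0.478864); scaling to 100 gives 100.00 : 89.02 : 19.81.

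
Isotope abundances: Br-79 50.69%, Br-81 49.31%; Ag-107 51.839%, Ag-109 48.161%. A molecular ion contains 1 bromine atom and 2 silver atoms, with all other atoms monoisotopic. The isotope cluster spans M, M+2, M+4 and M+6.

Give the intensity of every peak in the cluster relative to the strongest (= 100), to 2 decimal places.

35.32 : 100.00 : 94.34 : 29.66

Bromine pattern (n=1): 0.5069 : 0.4931
Silver pattern (n=2): 0.26872819 : 0.49932362 : 0.23194819
Convolve the two distributions (both contribute in 2-u steps):
  M: 0.5069×0.26872819 = 0.136218
  M+2: 0.5069×0.49932362 + 0.4931×0.26872819 = 0.385617
  M+4: 0.5069×0.23194819 + 0.4931×0.49932362 = 0.363791
  M+6: 0.4931×0.23194819 = 0.114374
Scale to base peak (0.385617) = 100: 35.32 : 100.00 : 94.34 : 29.66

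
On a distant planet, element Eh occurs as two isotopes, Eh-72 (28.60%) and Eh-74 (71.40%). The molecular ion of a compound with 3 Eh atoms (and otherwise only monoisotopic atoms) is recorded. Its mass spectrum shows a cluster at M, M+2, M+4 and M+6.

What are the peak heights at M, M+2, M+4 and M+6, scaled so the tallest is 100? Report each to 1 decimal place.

5.3 : 40.1 : 100.0 : 83.2

Expanding (0.2860 + 0.7140)^3:
P(M) = 0.2860^3 = 0.023394
P(M+2) = 3 × 0.2860^2 × 0.7140^1 = 0.175207
P(M+4) = 3 × 0.2860^1 × 0.7140^2 = 0.437405
P(M+6) = 0.7140^3 = 0.363994
The M+4 peak is largest (0.437405); scaling to 100 gives 5.3 : 40.1 : 100.0 : 83.2.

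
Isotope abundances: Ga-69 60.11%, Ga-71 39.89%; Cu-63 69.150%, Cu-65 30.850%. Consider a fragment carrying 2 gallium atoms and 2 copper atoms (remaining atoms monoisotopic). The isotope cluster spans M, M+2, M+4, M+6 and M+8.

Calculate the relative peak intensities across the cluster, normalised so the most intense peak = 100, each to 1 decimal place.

Gallium pattern (n=2): 0.36132121 : 0.47955758 : 0.15912121
Copper pattern (n=2): 0.47817225 : 0.4266555 : 0.09517225
Convolve the two distributions (both contribute in 2-u steps):
  M: 0.36132121×0.47817225 = 0.172774
  M+2: 0.36132121×0.4266555 + 0.47955758×0.47817225 = 0.383471
  M+4: 0.36132121×0.09517225 + 0.47955758×0.4266555 + 0.15912121×0.47817225 = 0.315081
  M+6: 0.47955758×0.09517225 + 0.15912121×0.4266555 = 0.113531
  M+8: 0.15912121×0.09517225 = 0.015144
Scale to base peak (0.383471) = 100: 45.1 : 100.0 : 82.2 : 29.6 : 3.9

45.1 : 100.0 : 82.2 : 29.6 : 3.9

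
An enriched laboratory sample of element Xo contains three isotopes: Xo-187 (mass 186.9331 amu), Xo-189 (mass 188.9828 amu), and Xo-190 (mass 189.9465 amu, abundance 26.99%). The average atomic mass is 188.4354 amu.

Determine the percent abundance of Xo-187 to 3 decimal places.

Let x and y be the fractions of Xo-187 and Xo-189. Then x + y = 1 − 0.2699 = 0.7301 and 186.9331x + 188.9828y = 188.4354 − 0.2699×189.9465 = 137.16883965.
Substituting: 186.9331x + 188.9828(0.7301 − x) = 137.16883965
(186.9331 − 188.9828)x = -0.80750263  ⇒  x = 0.39396, y = 0.33614
Xo-187: 39.396%, Xo-189: 33.614%.

39.396%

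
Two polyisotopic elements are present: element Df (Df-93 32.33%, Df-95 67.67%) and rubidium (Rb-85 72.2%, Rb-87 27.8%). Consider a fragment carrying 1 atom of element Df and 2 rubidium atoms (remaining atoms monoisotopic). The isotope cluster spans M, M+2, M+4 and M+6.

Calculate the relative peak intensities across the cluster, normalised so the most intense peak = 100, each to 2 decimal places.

34.93 : 100.00 : 61.47 : 10.84

Element Df pattern (n=1): 0.3233 : 0.6767
Rubidium pattern (n=2): 0.521284 : 0.401432 : 0.077284
Convolve the two distributions (both contribute in 2-u steps):
  M: 0.3233×0.521284 = 0.168531
  M+2: 0.3233×0.401432 + 0.6767×0.521284 = 0.482536
  M+4: 0.3233×0.077284 + 0.6767×0.401432 = 0.296635
  M+6: 0.6767×0.077284 = 0.052298
Scale to base peak (0.482536) = 100: 34.93 : 100.00 : 61.47 : 10.84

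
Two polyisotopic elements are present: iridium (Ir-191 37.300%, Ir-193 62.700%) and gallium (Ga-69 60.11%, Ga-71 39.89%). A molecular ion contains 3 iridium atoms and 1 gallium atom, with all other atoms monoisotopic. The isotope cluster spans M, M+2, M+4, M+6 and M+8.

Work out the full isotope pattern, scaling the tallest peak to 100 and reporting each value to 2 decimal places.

Iridium pattern (n=3): 0.05189512 : 0.26170165 : 0.43991135 : 0.24649188
Gallium pattern (n=1): 0.6011 : 0.3989
Convolve the two distributions (both contribute in 2-u steps):
  M: 0.05189512×0.6011 = 0.031194
  M+2: 0.05189512×0.3989 + 0.26170165×0.6011 = 0.178010
  M+4: 0.26170165×0.3989 + 0.43991135×0.6011 = 0.368824
  M+6: 0.43991135×0.3989 + 0.24649188×0.6011 = 0.323647
  M+8: 0.24649188×0.3989 = 0.098326
Scale to base peak (0.368824) = 100: 8.46 : 48.26 : 100.00 : 87.75 : 26.66

8.46 : 48.26 : 100.00 : 87.75 : 26.66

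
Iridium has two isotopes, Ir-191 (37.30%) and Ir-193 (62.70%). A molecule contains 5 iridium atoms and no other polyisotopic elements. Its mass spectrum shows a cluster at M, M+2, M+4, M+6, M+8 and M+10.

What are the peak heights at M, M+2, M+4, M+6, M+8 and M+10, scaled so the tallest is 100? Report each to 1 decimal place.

2.1 : 17.7 : 59.5 : 100.0 : 84.0 : 28.3

The 5 Ir atoms are independent, so intensities follow the terms of (0.3730 + 0.6270)^5.
P(M) = 0.3730^5 = 0.007220
P(M+2) = 5 × 0.3730^4 × 0.6270^1 = 0.060684
P(M+4) = 10 × 0.3730^3 × 0.6270^2 = 0.204015
P(M+6) = 10 × 0.3730^2 × 0.6270^3 = 0.342942
P(M+8) = 5 × 0.3730^1 × 0.6270^4 = 0.288237
P(M+10) = 0.6270^5 = 0.096903
The M+6 peak is largest (0.342942); scaling to 100 gives 2.1 : 17.7 : 59.5 : 100.0 : 84.0 : 28.3.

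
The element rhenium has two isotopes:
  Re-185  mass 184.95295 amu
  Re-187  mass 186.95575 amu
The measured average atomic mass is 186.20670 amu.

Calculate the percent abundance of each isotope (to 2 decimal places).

With x = fraction of Re-185 (so Re-187 is 1 − x):
184.95295·x + 186.95575·(1 − x) = 186.20670
(184.95295 − 186.95575)·x = 186.20670 − 186.95575
x = -0.74905 / -2.00280 = 0.37400 → 37.40% Re-185, 62.60% Re-187.

Re-185: 37.40%, Re-187: 62.60%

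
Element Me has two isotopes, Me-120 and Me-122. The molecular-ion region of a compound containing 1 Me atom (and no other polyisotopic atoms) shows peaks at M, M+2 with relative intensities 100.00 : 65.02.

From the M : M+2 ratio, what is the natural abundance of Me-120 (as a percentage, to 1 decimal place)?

Write p for the Me-120 fraction. I(M+2)/I(M) = [C(1,1)·p^0·(1−p)] / p^1 = 1·(1−p)/p = 65.02/100.00 = 0.6502
(1−p)/p = 0.6502/1 = 0.6502  ⇒  p = 1/(1 + 0.6502) = 0.6060
Me-120: 60.6%, Me-122: 39.4%.

60.6%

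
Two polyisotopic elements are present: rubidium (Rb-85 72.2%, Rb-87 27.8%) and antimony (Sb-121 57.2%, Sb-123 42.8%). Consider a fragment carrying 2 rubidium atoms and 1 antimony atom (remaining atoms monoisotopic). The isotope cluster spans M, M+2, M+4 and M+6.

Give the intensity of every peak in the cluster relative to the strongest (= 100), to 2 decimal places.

Rubidium pattern (n=2): 0.521284 : 0.401432 : 0.077284
Antimony pattern (n=1): 0.5720 : 0.4280
Convolve the two distributions (both contribute in 2-u steps):
  M: 0.521284×0.5720 = 0.298174
  M+2: 0.521284×0.4280 + 0.401432×0.5720 = 0.452729
  M+4: 0.401432×0.4280 + 0.077284×0.5720 = 0.216019
  M+6: 0.077284×0.4280 = 0.033078
Scale to base peak (0.452729) = 100: 65.86 : 100.00 : 47.71 : 7.31

65.86 : 100.00 : 47.71 : 7.31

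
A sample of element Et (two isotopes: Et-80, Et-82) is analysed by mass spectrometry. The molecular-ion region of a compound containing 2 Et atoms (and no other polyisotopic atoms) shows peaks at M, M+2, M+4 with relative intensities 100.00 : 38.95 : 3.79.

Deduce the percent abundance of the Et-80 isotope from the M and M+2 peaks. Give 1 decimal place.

Let p = fractional abundance of Et-80. I(M+2)/I(M) = [C(2,1)·p^1·(1−p)] / p^2 = 2·(1−p)/p = 38.95/100.00 = 0.3895
(1−p)/p = 0.3895/2 = 0.1948  ⇒  p = 1/(1 + 0.1948) = 0.8370
Et-80: 83.7%, Et-82: 16.3%.

83.7%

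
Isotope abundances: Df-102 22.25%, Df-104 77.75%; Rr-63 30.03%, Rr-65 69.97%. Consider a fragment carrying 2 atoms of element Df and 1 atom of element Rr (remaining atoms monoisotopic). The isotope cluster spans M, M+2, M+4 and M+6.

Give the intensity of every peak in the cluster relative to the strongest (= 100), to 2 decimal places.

3.51 : 32.70 : 100.00 : 99.85

Element Df pattern (n=2): 0.04950625 : 0.3459875 : 0.60450625
Element Rr pattern (n=1): 0.3003 : 0.6997
Convolve the two distributions (both contribute in 2-u steps):
  M: 0.04950625×0.3003 = 0.014867
  M+2: 0.04950625×0.6997 + 0.3459875×0.3003 = 0.138540
  M+4: 0.3459875×0.6997 + 0.60450625×0.3003 = 0.423621
  M+6: 0.60450625×0.6997 = 0.422973
Scale to base peak (0.423621) = 100: 3.51 : 32.70 : 100.00 : 99.85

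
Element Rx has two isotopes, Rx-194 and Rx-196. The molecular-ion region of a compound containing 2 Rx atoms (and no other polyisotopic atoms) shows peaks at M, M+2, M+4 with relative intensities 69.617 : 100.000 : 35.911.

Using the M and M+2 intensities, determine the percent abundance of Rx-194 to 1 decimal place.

Write p for the Rx-194 fraction. I(M+2)/I(M) = [C(2,1)·p^1·(1−p)] / p^2 = 2·(1−p)/p = 100.000/69.617 = 1.4364
(1−p)/p = 1.4364/2 = 0.7182  ⇒  p = 1/(1 + 0.7182) = 0.5820
Rx-194: 58.2%, Rx-196: 41.8%.

58.2%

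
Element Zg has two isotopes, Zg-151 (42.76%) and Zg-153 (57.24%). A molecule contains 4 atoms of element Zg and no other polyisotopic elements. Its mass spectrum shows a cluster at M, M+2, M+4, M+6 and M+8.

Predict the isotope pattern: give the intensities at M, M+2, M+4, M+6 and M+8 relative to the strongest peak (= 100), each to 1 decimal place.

9.3 : 49.8 : 100.0 : 89.2 : 29.9

Each Zg atom is independently Zg-151 (p = 0.4276) or Zg-153 (q = 0.5724); the cluster is the binomial expansion (p + q)^4.
P(M) = 0.4276^4 = 0.033431
P(M+2) = 4 × 0.4276^3 × 0.5724^1 = 0.179008
P(M+4) = 6 × 0.4276^2 × 0.5724^2 = 0.359440
P(M+6) = 4 × 0.4276^1 × 0.5724^3 = 0.320772
P(M+8) = 0.5724^4 = 0.107349
The M+4 peak is largest (0.359440); scaling to 100 gives 9.3 : 49.8 : 100.0 : 89.2 : 29.9.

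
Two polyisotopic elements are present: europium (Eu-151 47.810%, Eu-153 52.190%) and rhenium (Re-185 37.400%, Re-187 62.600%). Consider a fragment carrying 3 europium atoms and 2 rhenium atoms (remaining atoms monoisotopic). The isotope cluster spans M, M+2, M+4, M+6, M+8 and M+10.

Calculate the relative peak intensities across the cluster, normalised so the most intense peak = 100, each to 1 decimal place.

Europium pattern (n=3): 0.10928391 : 0.3578871 : 0.39067407 : 0.14215492
Rhenium pattern (n=2): 0.139876 : 0.468248 : 0.391876
Convolve the two distributions (both contribute in 2-u steps):
  M: 0.10928391×0.139876 = 0.015286
  M+2: 0.10928391×0.468248 + 0.3578871×0.139876 = 0.101232
  M+4: 0.10928391×0.391876 + 0.3578871×0.468248 + 0.39067407×0.139876 = 0.265052
  M+6: 0.3578871×0.391876 + 0.39067407×0.468248 + 0.14215492×0.139876 = 0.343064
  M+8: 0.39067407×0.391876 + 0.14215492×0.468248 = 0.219660
  M+10: 0.14215492×0.391876 = 0.055707
Scale to base peak (0.343064) = 100: 4.5 : 29.5 : 77.3 : 100.0 : 64.0 : 16.2

4.5 : 29.5 : 77.3 : 100.0 : 64.0 : 16.2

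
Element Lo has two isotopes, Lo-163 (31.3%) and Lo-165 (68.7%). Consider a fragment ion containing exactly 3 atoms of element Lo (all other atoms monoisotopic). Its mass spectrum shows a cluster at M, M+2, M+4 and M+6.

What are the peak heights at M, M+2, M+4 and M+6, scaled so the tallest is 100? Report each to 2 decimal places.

6.92 : 45.56 : 100.00 : 73.16

The 3 Lo atoms are independent, so intensities follow the terms of (0.313 + 0.687)^3.
P(M) = 0.313^3 = 0.030664
P(M+2) = 3 × 0.313^2 × 0.687^1 = 0.201914
P(M+4) = 3 × 0.313^1 × 0.687^2 = 0.443179
P(M+6) = 0.687^3 = 0.324243
The M+4 peak is largest (0.443179); scaling to 100 gives 6.92 : 45.56 : 100.00 : 73.16.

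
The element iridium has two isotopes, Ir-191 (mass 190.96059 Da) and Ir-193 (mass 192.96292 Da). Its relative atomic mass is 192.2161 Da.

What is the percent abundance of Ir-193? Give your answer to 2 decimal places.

Let x be the fractional abundance of Ir-191; then Ir-193 has abundance 1 − x.
190.96059·x + 192.96292·(1 − x) = 192.2161
(190.96059 − 192.96292)·x = 192.2161 − 192.96292
x = -0.74682 / -2.00233 = 0.37298 → 37.30% Ir-191, 62.70% Ir-193.

62.70%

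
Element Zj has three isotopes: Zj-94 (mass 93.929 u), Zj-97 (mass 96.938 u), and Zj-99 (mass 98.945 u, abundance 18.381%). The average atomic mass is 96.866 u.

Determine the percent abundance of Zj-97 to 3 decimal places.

66.966%

Let x and y be the fractions of Zj-94 and Zj-97. Then x + y = 1 − 0.18381 = 0.81619 and 93.929x + 96.938y = 96.866 − 0.18381×98.945 = 78.67891955.
Substituting: 93.929x + 96.938(0.81619 − x) = 78.67891955
(93.929 − 96.938)x = -0.44090667  ⇒  x = 0.14653, y = 0.66966
Zj-94: 14.653%, Zj-97: 66.966%.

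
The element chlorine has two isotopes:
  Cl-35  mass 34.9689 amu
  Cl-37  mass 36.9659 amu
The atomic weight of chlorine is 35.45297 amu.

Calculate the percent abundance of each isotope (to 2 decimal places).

Cl-35: 75.76%, Cl-37: 24.24%

With x = fraction of Cl-35 (so Cl-37 is 1 − x):
34.9689·x + 36.9659·(1 − x) = 35.45297
(34.9689 − 36.9659)·x = 35.45297 − 36.9659
x = -1.51293 / -1.9970 = 0.75760 → 75.76% Cl-35, 24.24% Cl-37.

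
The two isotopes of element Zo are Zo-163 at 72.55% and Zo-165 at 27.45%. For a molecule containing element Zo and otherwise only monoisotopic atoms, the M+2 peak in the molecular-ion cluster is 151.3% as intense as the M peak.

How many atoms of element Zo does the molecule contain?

The M+2/M ratio from n Zo atoms is n · q/p = n · 0.2745/0.7255.
n = 1.513 × 0.7255/0.2745 = 4.00 ≈ 4

4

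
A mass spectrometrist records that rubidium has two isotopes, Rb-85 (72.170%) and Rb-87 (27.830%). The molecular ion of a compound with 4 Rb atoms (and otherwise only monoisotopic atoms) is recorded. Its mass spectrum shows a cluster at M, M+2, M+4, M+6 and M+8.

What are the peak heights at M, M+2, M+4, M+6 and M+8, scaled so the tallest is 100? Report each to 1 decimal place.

64.8 : 100.0 : 57.8 : 14.9 : 1.4

Expanding (0.72170 + 0.27830)^4:
P(M) = 0.72170^4 = 0.271286
P(M+2) = 4 × 0.72170^3 × 0.27830^1 = 0.418450
P(M+4) = 6 × 0.72170^2 × 0.27830^2 = 0.242042
P(M+6) = 4 × 0.72170^1 × 0.27830^3 = 0.062224
P(M+8) = 0.27830^4 = 0.005999
The M+2 peak is largest (0.418450); scaling to 100 gives 64.8 : 100.0 : 57.8 : 14.9 : 1.4.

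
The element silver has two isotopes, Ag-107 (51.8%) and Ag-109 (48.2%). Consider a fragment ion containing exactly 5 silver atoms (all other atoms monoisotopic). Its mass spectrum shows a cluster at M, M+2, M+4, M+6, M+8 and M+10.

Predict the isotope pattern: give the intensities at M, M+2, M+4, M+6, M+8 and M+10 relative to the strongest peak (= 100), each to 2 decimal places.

11.55 : 53.73 : 100.00 : 93.05 : 43.29 : 8.06

Expanding (0.518 + 0.482)^5:
P(M) = 0.518^5 = 0.037295
P(M+2) = 5 × 0.518^4 × 0.482^1 = 0.173515
P(M+4) = 10 × 0.518^3 × 0.482^2 = 0.322911
P(M+6) = 10 × 0.518^2 × 0.482^3 = 0.300470
P(M+8) = 5 × 0.518^1 × 0.482^4 = 0.139794
P(M+10) = 0.482^5 = 0.026016
The M+4 peak is largest (0.322911); scaling to 100 gives 11.55 : 53.73 : 100.00 : 93.05 : 43.29 : 8.06.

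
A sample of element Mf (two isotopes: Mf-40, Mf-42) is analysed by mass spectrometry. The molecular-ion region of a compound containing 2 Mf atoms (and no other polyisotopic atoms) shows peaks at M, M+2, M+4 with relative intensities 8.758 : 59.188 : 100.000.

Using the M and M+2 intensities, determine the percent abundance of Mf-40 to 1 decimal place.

Let p = fractional abundance of Mf-40. I(M+2)/I(M) = [C(2,1)·p^1·(1−p)] / p^2 = 2·(1−p)/p = 59.188/8.758 = 6.7582
(1−p)/p = 6.7582/2 = 3.3791  ⇒  p = 1/(1 + 3.3791) = 0.2284
Mf-40: 22.8%, Mf-42: 77.2%.

22.8%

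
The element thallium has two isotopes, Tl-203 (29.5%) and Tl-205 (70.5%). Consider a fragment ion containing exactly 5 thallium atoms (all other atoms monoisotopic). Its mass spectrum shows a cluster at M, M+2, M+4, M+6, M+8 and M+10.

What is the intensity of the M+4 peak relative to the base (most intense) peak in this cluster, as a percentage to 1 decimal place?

35.0%

Binomial terms of (0.295 + 0.705)^5: M 0.0022, M+2 0.0267, M+4 0.1276, M+6 0.3049, M+8 0.3644, M+10 0.1742 → M+8 is the base peak.
P(M+8) = C(5,4) × 0.295^1 × 0.705^4 = 5 × 0.2950 × 0.24703385 = 0.364375 (base)
P(M+4) = C(5,2) × 0.295^3 × 0.705^2 = 10 × 0.02567237 × 0.497025 = 0.127598
Relative intensity = 0.127598 / 0.364375 × 100 = 35.0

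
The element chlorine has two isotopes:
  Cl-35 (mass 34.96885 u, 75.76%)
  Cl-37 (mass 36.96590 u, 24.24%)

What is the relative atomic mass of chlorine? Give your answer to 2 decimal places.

Average mass = Σ (abundance × isotope mass) = 0.7576 × 34.96885 + 0.2424 × 36.96590
= 26.492401 + 8.960534 = 35.452935 u

35.45 u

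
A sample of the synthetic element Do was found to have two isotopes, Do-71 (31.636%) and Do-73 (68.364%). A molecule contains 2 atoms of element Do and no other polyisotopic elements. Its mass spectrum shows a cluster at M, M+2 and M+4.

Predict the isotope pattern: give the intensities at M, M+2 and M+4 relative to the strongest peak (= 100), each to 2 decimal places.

21.41 : 92.55 : 100.00

Each Do atom is independently Do-71 (p = 0.31636) or Do-73 (q = 0.68364); the cluster is the binomial expansion (p + q)^2.
P(M) = 0.31636^2 = 0.100084
P(M+2) = 2 × 0.31636^1 × 0.68364^1 = 0.432553
P(M+4) = 0.68364^2 = 0.467364
The M+4 peak is largest (0.467364); scaling to 100 gives 21.41 : 92.55 : 100.00.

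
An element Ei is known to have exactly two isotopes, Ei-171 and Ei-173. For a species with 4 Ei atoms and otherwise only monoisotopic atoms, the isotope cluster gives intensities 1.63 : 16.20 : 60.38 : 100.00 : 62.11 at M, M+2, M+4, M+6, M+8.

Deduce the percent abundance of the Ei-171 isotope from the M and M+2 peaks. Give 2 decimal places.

28.70%

If p is the fraction of Ei that is Ei-171, then I(M+2)/I(M) = [C(4,1)·p^3·(1−p)] / p^4 = 4·(1−p)/p = 16.20/1.63 = 9.9387
(1−p)/p = 9.9387/4 = 2.4847  ⇒  p = 1/(1 + 2.4847) = 0.2870
Ei-171: 28.70%, Ei-173: 71.30%.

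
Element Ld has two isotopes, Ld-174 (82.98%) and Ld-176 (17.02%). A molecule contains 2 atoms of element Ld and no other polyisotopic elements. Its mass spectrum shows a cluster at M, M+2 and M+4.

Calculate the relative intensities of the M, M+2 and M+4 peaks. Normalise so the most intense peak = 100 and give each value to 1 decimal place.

100.0 : 41.0 : 4.2

Each Ld atom is independently Ld-174 (p = 0.8298) or Ld-176 (q = 0.1702); the cluster is the binomial expansion (p + q)^2.
P(M) = 0.8298^2 = 0.688568
P(M+2) = 2 × 0.8298^1 × 0.1702^1 = 0.282464
P(M+4) = 0.1702^2 = 0.028968
The M peak is largest (0.688568); scaling to 100 gives 100.0 : 41.0 : 4.2.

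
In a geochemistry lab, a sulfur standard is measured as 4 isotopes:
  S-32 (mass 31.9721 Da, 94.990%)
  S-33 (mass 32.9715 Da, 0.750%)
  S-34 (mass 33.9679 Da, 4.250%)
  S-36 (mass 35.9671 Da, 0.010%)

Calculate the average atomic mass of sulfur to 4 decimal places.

32.0648 Da

The abundance-weighted mean is 0.94990 × 31.9721 + 0.00750 × 32.9715 + 0.04250 × 33.9679 + 0.00010 × 35.9671
= 30.37030 + 0.24729 + 1.44364 + 0.00360 = 32.06483 Da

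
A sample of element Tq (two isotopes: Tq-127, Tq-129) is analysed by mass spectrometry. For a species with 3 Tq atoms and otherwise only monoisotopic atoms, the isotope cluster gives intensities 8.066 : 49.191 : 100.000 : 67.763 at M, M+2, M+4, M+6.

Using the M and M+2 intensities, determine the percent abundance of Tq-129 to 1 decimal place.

Let p = fractional abundance of Tq-127. I(M+2)/I(M) = [C(3,1)·p^2·(1−p)] / p^3 = 3·(1−p)/p = 49.191/8.066 = 6.0986
(1−p)/p = 6.0986/3 = 2.0329  ⇒  p = 1/(1 + 2.0329) = 0.3297
Tq-127: 33.0%, Tq-129: 67.0%.

67.0%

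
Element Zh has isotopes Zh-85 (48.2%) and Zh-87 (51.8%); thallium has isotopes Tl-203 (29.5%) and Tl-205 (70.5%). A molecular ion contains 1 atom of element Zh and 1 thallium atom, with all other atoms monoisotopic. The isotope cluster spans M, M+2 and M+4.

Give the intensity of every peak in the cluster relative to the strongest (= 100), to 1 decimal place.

28.9 : 100.0 : 74.1

Element Zh pattern (n=1): 0.4820 : 0.5180
Thallium pattern (n=1): 0.2950 : 0.7050
Convolve the two distributions (both contribute in 2-u steps):
  M: 0.4820×0.2950 = 0.142190
  M+2: 0.4820×0.7050 + 0.5180×0.2950 = 0.492620
  M+4: 0.5180×0.7050 = 0.365190
Scale to base peak (0.492620) = 100: 28.9 : 100.0 : 74.1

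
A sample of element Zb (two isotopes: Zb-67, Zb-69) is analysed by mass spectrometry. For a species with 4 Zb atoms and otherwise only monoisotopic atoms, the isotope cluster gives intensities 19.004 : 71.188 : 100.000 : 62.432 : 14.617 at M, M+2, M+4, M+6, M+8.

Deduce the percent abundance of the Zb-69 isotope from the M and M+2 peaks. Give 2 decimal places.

Let p = fractional abundance of Zb-67. I(M+2)/I(M) = [C(4,1)·p^3·(1−p)] / p^4 = 4·(1−p)/p = 71.188/19.004 = 3.7459
(1−p)/p = 3.7459/4 = 0.9365  ⇒  p = 1/(1 + 0.9365) = 0.5164
Zb-67: 51.64%, Zb-69: 48.36%.

48.36%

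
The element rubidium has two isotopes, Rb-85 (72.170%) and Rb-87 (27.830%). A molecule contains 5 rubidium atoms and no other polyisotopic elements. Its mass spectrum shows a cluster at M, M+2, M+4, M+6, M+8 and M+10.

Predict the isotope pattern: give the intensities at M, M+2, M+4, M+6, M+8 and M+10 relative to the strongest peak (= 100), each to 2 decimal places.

The 5 Rb atoms are independent, so intensities follow the terms of (0.72170 + 0.27830)^5.
P(M) = 0.72170^5 = 0.195787
P(M+2) = 5 × 0.72170^4 × 0.27830^1 = 0.377494
P(M+4) = 10 × 0.72170^3 × 0.27830^2 = 0.291136
P(M+6) = 10 × 0.72170^2 × 0.27830^3 = 0.112267
P(M+8) = 5 × 0.72170^1 × 0.27830^4 = 0.021646
P(M+10) = 0.27830^5 = 0.001669
The M+2 peak is largest (0.377494); scaling to 100 gives 51.86 : 100.00 : 77.12 : 29.74 : 5.73 : 0.44.

51.86 : 100.00 : 77.12 : 29.74 : 5.73 : 0.44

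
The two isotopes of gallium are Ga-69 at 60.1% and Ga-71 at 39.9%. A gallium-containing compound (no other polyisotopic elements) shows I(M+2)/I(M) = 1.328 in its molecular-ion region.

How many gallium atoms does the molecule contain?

2

The M+2/M ratio from n Ga atoms is n · q/p = n · 0.399/0.601.
n = 1.328 × 0.601/0.399 = 2.00 ≈ 2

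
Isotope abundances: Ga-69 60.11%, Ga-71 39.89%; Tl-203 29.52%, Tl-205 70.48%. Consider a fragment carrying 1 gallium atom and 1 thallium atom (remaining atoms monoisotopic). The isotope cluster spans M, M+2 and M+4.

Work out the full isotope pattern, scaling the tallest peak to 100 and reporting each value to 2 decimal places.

32.77 : 100.00 : 51.93

Gallium pattern (n=1): 0.6011 : 0.3989
Thallium pattern (n=1): 0.2952 : 0.7048
Convolve the two distributions (both contribute in 2-u steps):
  M: 0.6011×0.2952 = 0.177445
  M+2: 0.6011×0.7048 + 0.3989×0.2952 = 0.541411
  M+4: 0.3989×0.7048 = 0.281145
Scale to base peak (0.541411) = 100: 32.77 : 100.00 : 51.93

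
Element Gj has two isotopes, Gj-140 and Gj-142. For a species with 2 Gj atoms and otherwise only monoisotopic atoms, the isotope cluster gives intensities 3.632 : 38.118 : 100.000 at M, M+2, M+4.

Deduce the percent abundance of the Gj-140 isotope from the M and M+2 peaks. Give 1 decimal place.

Let p = fractional abundance of Gj-140. I(M+2)/I(M) = [C(2,1)·p^1·(1−p)] / p^2 = 2·(1−p)/p = 38.118/3.632 = 10.4950
(1−p)/p = 10.4950/2 = 5.2475  ⇒  p = 1/(1 + 5.2475) = 0.1601
Gj-140: 16.0%, Gj-142: 84.0%.

16.0%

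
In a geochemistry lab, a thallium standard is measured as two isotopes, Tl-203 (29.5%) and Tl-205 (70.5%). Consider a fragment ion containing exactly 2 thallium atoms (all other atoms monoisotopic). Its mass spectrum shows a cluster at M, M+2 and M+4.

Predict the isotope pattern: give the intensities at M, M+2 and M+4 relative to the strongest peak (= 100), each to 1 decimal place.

17.5 : 83.7 : 100.0

Expanding (0.295 + 0.705)^2:
P(M) = 0.295^2 = 0.087025
P(M+2) = 2 × 0.295^1 × 0.705^1 = 0.415950
P(M+4) = 0.705^2 = 0.497025
The M+4 peak is largest (0.497025); scaling to 100 gives 17.5 : 83.7 : 100.0.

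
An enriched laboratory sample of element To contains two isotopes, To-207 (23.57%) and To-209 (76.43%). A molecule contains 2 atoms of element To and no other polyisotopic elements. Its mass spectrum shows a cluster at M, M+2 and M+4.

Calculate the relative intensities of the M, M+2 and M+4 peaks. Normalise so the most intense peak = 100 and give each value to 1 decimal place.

Expanding (0.2357 + 0.7643)^2:
P(M) = 0.2357^2 = 0.055554
P(M+2) = 2 × 0.2357^1 × 0.7643^1 = 0.360291
P(M+4) = 0.7643^2 = 0.584154
The M+4 peak is largest (0.584154); scaling to 100 gives 9.5 : 61.7 : 100.0.

9.5 : 61.7 : 100.0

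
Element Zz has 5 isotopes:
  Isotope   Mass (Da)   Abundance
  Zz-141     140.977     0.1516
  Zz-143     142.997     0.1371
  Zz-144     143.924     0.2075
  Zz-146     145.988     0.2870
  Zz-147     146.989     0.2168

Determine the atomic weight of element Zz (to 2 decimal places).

144.61 Da

Ar = Σ fᵢ·mᵢ = 0.1516 × 140.977 + 0.1371 × 142.997 + 0.2075 × 143.924 + 0.2870 × 145.988 + 0.2168 × 146.989
= 21.3721 + 19.6049 + 29.8642 + 41.8986 + 31.8672 = 144.6070 Da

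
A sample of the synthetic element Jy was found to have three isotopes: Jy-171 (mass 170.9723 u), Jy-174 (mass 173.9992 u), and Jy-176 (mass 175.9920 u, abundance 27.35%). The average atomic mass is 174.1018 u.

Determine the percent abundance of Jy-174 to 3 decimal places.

58.033%

The remaining 72.65% is split between Jy-171 (fraction x) and Jy-174 (fraction 0.7265 − x).
Substituting: 170.9723x + 173.9992(0.7265 − x) = 125.967988
(170.9723 − 173.9992)x = -0.4424308  ⇒  x = 0.14617, y = 0.58033
Jy-171: 14.617%, Jy-174: 58.033%.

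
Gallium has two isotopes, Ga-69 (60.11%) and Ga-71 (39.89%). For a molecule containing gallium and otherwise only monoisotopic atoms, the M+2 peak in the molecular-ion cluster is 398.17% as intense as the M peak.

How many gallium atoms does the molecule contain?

6

With n Ga atoms, P(M+2)/P(M) = C(n,1)·p^(n−1)q / p^n = n·q/p = n · 0.3989/0.6011.
n = 3.9817 × 0.6011/0.3989 = 6.00 ≈ 6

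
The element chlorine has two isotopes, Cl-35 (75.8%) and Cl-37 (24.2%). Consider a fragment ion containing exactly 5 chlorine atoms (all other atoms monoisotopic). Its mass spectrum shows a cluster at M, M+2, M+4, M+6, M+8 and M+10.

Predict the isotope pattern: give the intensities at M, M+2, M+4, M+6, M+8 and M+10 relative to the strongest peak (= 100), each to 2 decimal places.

62.64 : 100.00 : 63.85 : 20.39 : 3.25 : 0.21

The 5 Cl atoms are independent, so intensities follow the terms of (0.758 + 0.242)^5.
P(M) = 0.758^5 = 0.250234
P(M+2) = 5 × 0.758^4 × 0.242^1 = 0.399450
P(M+4) = 10 × 0.758^3 × 0.242^2 = 0.255058
P(M+6) = 10 × 0.758^2 × 0.242^3 = 0.081430
P(M+8) = 5 × 0.758^1 × 0.242^4 = 0.012999
P(M+10) = 0.242^5 = 0.000830
The M+2 peak is largest (0.399450); scaling to 100 gives 62.64 : 100.00 : 63.85 : 20.39 : 3.25 : 0.21.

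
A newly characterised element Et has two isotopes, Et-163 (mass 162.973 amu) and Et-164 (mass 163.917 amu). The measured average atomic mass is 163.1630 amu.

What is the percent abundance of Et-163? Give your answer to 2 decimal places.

79.87%

Let x be the fractional abundance of Et-163; then Et-164 has abundance 1 − x.
162.973·x + 163.917·(1 − x) = 163.1630
(162.973 − 163.917)·x = 163.1630 − 163.917
x = -0.7540 / -0.944 = 0.79873 → 79.87% Et-163, 20.13% Et-164.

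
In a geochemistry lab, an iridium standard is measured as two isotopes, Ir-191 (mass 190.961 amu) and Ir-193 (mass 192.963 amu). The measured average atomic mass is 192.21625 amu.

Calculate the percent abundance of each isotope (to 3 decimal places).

Ir-191: 37.300%, Ir-193: 62.700%

Writing the weighted mean with unknown fraction x of Ir-191:
190.961·x + 192.963·(1 − x) = 192.21625
(190.961 − 192.963)·x = 192.21625 − 192.963
x = -0.74675 / -2.002 = 0.37300 → 37.300% Ir-191, 62.700% Ir-193.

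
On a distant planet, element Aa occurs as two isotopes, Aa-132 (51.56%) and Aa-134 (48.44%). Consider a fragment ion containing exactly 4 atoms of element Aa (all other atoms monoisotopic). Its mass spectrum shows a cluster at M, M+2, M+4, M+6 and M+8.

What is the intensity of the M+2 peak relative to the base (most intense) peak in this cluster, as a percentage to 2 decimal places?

70.96%

Binomial terms of (0.5156 + 0.4844)^4: M 0.0707, M+2 0.2656, M+4 0.3743, M+6 0.2344, M+8 0.0551 → M+4 is the base peak.
P(M+4) = C(4,2) × 0.5156^2 × 0.4844^2 = 6 × 0.26584336 × 0.23464336 = 0.374270 (base)
P(M+2) = C(4,1) × 0.5156^3 × 0.4844^1 = 4 × 0.13706884 × 0.4844 = 0.265585
Relative intensity = 0.265585 / 0.374270 × 100 = 70.96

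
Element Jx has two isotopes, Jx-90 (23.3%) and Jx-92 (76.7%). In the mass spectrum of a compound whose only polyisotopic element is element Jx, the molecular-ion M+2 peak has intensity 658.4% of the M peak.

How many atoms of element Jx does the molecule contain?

2

With n Jx atoms, P(M+2)/P(M) = C(n,1)·p^(n−1)q / p^n = n·q/p = n · 0.767/0.233.
n = 6.584 × 0.233/0.767 = 2.00 ≈ 2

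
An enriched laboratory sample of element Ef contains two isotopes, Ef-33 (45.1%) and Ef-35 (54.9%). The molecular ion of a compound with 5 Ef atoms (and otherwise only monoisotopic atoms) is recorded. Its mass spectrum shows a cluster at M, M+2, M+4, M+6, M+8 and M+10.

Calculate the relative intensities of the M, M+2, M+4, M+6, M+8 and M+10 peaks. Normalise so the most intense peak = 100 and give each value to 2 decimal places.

5.54 : 33.74 : 82.15 : 100.00 : 60.86 : 14.82

Each Ef atom is independently Ef-33 (p = 0.451) or Ef-35 (q = 0.549); the cluster is the binomial expansion (p + q)^5.
P(M) = 0.451^5 = 0.018659
P(M+2) = 5 × 0.451^4 × 0.549^1 = 0.113566
P(M+4) = 10 × 0.451^3 × 0.549^2 = 0.276487
P(M+6) = 10 × 0.451^2 × 0.549^3 = 0.336566
P(M+8) = 5 × 0.451^1 × 0.549^4 = 0.204850
P(M+10) = 0.549^5 = 0.049873
The M+6 peak is largest (0.336566); scaling to 100 gives 5.54 : 33.74 : 82.15 : 100.00 : 60.86 : 14.82.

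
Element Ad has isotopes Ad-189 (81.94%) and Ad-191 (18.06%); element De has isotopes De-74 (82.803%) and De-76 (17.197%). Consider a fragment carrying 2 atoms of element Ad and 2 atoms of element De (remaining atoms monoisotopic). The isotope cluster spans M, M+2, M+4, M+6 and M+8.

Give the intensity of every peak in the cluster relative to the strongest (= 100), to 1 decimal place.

Element Ad pattern (n=2): 0.67141636 : 0.29596728 : 0.03261636
Element De pattern (n=2): 0.68563368 : 0.28479264 : 0.02957368
Convolve the two distributions (both contribute in 2-u steps):
  M: 0.67141636×0.68563368 = 0.460346
  M+2: 0.67141636×0.28479264 + 0.29596728×0.68563368 = 0.394140
  M+4: 0.67141636×0.02957368 + 0.29596728×0.28479264 + 0.03261636×0.68563368 = 0.126508
  M+6: 0.29596728×0.02957368 + 0.03261636×0.28479264 = 0.018042
  M+8: 0.03261636×0.02957368 = 0.000965
Scale to base peak (0.460346) = 100: 100.0 : 85.6 : 27.5 : 3.9 : 0.2

100.0 : 85.6 : 27.5 : 3.9 : 0.2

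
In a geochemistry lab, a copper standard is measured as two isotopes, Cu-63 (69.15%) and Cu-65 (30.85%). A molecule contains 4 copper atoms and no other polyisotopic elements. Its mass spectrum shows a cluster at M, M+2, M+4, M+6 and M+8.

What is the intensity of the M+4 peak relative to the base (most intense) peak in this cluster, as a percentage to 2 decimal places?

66.92%

Term probabilities: M 0.2286, M+2 0.4080, M+4 0.2731, M+6 0.0812, M+8 0.0091. Base peak = M+2.
P(M+2) = C(4,1) × 0.6915^3 × 0.3085^1 = 4 × 0.33065611 × 0.3085 = 0.408030 (base)
P(M+4) = C(4,2) × 0.6915^2 × 0.3085^2 = 6 × 0.47817225 × 0.09517225 = 0.273052
Relative intensity = 0.273052 / 0.408030 × 100 = 66.92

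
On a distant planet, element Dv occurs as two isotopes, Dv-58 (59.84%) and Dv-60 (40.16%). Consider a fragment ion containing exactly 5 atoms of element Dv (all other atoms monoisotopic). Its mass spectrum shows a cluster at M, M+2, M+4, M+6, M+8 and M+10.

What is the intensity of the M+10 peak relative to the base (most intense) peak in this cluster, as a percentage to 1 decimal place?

3.0%

Binomial terms of (0.5984 + 0.4016)^5: M 0.0767, M+2 0.2575, M+4 0.3456, M+6 0.2319, M+8 0.0778, M+10 0.0104 → M+4 is the base peak.
P(M+4) = C(5,2) × 0.5984^3 × 0.4016^2 = 10 × 0.2142766 × 0.16128256 = 0.345591 (base)
P(M+10) = C(5,5) × 0.5984^0 × 0.4016^5 = 1 × 1.0000 × 0.01044644 = 0.010446
Relative intensity = 0.010446 / 0.345591 × 100 = 3.0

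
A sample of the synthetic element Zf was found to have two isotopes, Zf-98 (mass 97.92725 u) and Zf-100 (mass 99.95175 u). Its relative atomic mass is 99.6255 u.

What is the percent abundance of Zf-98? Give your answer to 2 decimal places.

With x = fraction of Zf-98 (so Zf-100 is 1 − x):
97.92725·x + 99.95175·(1 − x) = 99.6255
(97.92725 − 99.95175)·x = 99.6255 − 99.95175
x = -0.32625 / -2.02450 = 0.16115 → 16.12% Zf-98, 83.88% Zf-100.

16.12%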